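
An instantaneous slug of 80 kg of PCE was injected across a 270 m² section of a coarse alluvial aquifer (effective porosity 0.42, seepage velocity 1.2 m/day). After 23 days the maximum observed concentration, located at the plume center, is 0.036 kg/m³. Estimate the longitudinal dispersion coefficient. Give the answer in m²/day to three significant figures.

1.33 m²/day

At the plume center C_max = M/(n_e·A·√(4πDt)), so D = M²/(4πt·(n_e·A·C_max)²).
n_e·A·C_max = 0.42 × 270 × 0.036 = 4.082 kg/m.
D = 80²/(4π × 23 × 4.082²) = 1.33 m²/day.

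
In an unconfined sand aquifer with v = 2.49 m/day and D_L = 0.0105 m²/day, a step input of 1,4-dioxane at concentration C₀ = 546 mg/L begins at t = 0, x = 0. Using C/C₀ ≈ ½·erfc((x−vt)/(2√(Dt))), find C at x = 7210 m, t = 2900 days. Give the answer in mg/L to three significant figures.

For a continuous step input, C/C₀ ≈ ½·erfc((x−vt)/(2√(Dt))).
vt = 2.49 × 2900 = 7221 m and 2√(Dt) = 2√(0.0105 × 2900) = 11.04 m.
Argument (x−vt)/(2√(Dt)) = (7210 − 7221)/11.04 = -0.9964; ½·erfc(-0.9964) = 0.9206.
C = 546 × 0.9206 = 503 mg/L.

503 mg/L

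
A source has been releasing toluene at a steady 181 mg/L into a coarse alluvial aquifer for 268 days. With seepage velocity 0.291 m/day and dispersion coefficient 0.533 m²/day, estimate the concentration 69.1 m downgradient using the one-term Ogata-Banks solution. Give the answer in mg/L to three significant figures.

For a continuous step input, C/C₀ ≈ ½·erfc((x−vt)/(2√(Dt))).
vt = 0.291 × 268 = 77.988 m and 2√(Dt) = 2√(0.533 × 268) = 23.90 m.
Argument (x−vt)/(2√(Dt)) = (69.1 − 77.988)/23.90 = -0.3719; ½·erfc(-0.3719) = 0.7005.
C = 181 × 0.7005 = 127 mg/L.

127 mg/L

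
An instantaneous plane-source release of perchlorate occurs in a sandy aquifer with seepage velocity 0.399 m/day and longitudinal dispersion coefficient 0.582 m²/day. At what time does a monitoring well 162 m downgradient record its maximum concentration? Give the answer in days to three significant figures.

402 days

For the 1D instantaneous-source solution, setting ∂C/∂t = 0 at fixed x gives v²t² + 2Dt − x² = 0, so t = (√(D² + v²x²) − D)/v².
√(D² + v²x²) = √(0.582² + 0.399² × 162²) = 64.64; v² = 0.159201.
t = (64.64 − 0.582)/0.159201 = 402 days (vs. the pure-advection estimate x/v = 406 d).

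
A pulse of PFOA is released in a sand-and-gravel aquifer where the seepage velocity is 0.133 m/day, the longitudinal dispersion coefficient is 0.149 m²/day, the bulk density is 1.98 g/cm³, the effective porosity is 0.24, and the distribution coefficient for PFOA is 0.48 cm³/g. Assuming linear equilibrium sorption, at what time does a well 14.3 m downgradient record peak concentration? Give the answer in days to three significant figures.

Retardation factor R = 1 + ρ_b·K_d/n = 1 + 1.98 × 0.48/0.24 = 4.960.
Sorption retards both mechanisms: v_R = v/R = 0.02681 m/day, D_R = D/R = 0.03004 m²/day.
Peak time from v_R²t² + 2D_R t − x² = 0: t = (√(D_R² + v_R²x²) − D_R)/v_R².
√(D_R² + v_R²x²) = √(0.03004² + 0.02681² × 14.3²) = 0.3846; v_R² = 0.0007188.
t = (0.3846 − 0.03004)/0.0007188 = 493 days.

493 days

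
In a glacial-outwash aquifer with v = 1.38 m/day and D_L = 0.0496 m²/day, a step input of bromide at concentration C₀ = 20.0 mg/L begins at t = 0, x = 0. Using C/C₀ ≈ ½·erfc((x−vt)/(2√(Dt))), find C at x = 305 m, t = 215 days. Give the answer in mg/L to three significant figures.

For a continuous step input, C/C₀ ≈ ½·erfc((x−vt)/(2√(Dt))).
vt = 1.38 × 215 = 296.7 m and 2√(Dt) = 2√(0.0496 × 215) = 6.531 m.
Argument (x−vt)/(2√(Dt)) = (305 − 296.7)/6.531 = 1.271; ½·erfc(1.271) = 0.03613.
C = 20.0 × 0.03613 = 0.723 mg/L.

0.723 mg/L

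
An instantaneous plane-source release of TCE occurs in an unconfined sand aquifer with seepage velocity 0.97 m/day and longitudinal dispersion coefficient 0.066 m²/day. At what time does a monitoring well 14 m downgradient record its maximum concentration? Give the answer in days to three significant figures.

14.4 days

For the 1D instantaneous-source solution, setting ∂C/∂t = 0 at fixed x gives v²t² + 2Dt − x² = 0, so t = (√(D² + v²x²) − D)/v².
√(D² + v²x²) = √(0.066² + 0.97² × 14²) = 13.58; v² = 0.9409.
t = (13.58 − 0.066)/0.9409 = 14.4 days (vs. the pure-advection estimate x/v = 14.4 d).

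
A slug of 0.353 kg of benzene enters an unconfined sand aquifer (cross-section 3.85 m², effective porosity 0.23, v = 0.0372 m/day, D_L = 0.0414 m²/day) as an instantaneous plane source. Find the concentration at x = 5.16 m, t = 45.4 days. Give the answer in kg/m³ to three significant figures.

0.0165 kg/m³

For an instantaneous plane source, C(x,t) = M/(n_e·A·√(4πDt)) · exp(−(x−vt)²/(4Dt)), with n_e·A the pore (flow) area.
Plume center vt = 0.0372 × 45.4 = 1.68888 m, so the well at 5.16 m is 3.47112 m downgradient of the peak.
√(4πDt) = 4.860 m, giving peak height M/(n_e·A·√(4πDt)) = 0.353/(0.23 × 3.85 × 4.860) = 0.08203 kg/m³.
(x−vt)²/(4Dt) = (3.47112)²/(4 × 0.0414 × 45.4) = 1.603; exp(−1.603) = 0.2013.
C = 0.08203 × 0.2013 = 0.0165 kg/m³.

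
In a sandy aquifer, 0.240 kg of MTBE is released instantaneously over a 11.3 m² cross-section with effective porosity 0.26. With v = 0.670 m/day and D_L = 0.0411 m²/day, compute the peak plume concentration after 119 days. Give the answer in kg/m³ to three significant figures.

The peak of an instantaneous 1D plume sits at x = vt; there the Gaussian factor is 1 and C_max = M/(n_e·A·√(4πDt)), where n_e·A is the pore area the mass is dissolved in.
√(4πDt) = √(4π × 0.0411 × 119) = 7.840 m, so C_max = 0.240/(0.26 × 11.3 × 7.840) = 0.0104 kg/m³.

0.0104 kg/m³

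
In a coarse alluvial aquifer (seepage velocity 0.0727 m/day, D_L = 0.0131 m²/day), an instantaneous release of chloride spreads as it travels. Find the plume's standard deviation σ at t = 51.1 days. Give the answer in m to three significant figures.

1.16 m

Dispersive spreading gives a Gaussian with σ² = 2Dt; advection only shifts the center.
σ = √(2 × 0.0131 × 51.1) = 1.16 m.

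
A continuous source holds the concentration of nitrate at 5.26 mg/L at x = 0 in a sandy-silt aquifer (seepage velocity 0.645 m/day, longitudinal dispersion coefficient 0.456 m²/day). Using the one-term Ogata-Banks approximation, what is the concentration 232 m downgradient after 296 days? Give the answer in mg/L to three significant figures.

For a continuous step input, C/C₀ ≈ ½·erfc((x−vt)/(2√(Dt))).
vt = 0.645 × 296 = 190.92 m and 2√(Dt) = 2√(0.456 × 296) = 23.24 m.
Argument (x−vt)/(2√(Dt)) = (232 − 190.92)/23.24 = 1.768; ½·erfc(1.768) = 0.006204.
C = 5.26 × 0.006204 = 0.0326 mg/L.

0.0326 mg/L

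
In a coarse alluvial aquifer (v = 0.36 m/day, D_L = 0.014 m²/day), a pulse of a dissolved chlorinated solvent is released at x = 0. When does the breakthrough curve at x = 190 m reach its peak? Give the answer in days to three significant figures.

For the 1D instantaneous-source solution, setting ∂C/∂t = 0 at fixed x gives v²t² + 2Dt − x² = 0, so t = (√(D² + v²x²) − D)/v².
√(D² + v²x²) = √(0.014² + 0.36² × 190²) = 68.40; v² = 0.1296.
t = (68.40 − 0.014)/0.1296 = 528 days (vs. the pure-advection estimate x/v = 528 d).

528 days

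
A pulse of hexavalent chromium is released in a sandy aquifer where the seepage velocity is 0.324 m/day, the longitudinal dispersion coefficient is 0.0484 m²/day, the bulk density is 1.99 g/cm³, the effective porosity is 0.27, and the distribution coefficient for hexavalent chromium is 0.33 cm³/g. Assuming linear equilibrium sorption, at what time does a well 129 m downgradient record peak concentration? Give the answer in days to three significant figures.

Retardation factor R = 1 + ρ_b·K_d/n = 1 + 1.99 × 0.33/0.27 = 3.432.
Sorption retards both mechanisms: v_R = v/R = 0.09441 m/day, D_R = D/R = 0.01410 m²/day.
Peak time from v_R²t² + 2D_R t − x² = 0: t = (√(D_R² + v_R²x²) − D_R)/v_R².
√(D_R² + v_R²x²) = √(0.01410² + 0.09441² × 129²) = 12.18; v_R² = 0.008913.
t = (12.18 − 0.01410)/0.008913 = 1360 days.

1360 days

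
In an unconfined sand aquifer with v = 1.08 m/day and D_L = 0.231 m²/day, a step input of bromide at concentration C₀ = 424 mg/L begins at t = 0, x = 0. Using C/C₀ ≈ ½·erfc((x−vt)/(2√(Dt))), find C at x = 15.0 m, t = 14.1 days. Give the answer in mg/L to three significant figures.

For a continuous step input, C/C₀ ≈ ½·erfc((x−vt)/(2√(Dt))).
vt = 1.08 × 14.1 = 15.228 m and 2√(Dt) = 2√(0.231 × 14.1) = 3.609 m.
Argument (x−vt)/(2√(Dt)) = (15.0 − 15.228)/3.609 = -0.06318; ½·erfc(-0.06318) = 0.5356.
C = 424 × 0.5356 = 227 mg/L.

227 mg/L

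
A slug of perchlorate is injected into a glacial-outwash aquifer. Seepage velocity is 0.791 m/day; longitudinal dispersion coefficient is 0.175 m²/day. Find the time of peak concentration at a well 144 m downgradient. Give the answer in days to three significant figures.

182 days

For the 1D instantaneous-source solution, setting ∂C/∂t = 0 at fixed x gives v²t² + 2Dt − x² = 0, so t = (√(D² + v²x²) − D)/v².
√(D² + v²x²) = √(0.175² + 0.791² × 144²) = 113.9; v² = 0.625681.
t = (113.9 − 0.175)/0.625681 = 182 days (vs. the pure-advection estimate x/v = 182 d).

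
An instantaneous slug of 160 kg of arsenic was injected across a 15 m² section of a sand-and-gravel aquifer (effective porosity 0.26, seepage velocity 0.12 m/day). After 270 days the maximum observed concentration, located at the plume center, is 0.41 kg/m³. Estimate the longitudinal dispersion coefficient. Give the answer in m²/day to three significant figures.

2.95 m²/day

At the plume center C_max = M/(n_e·A·√(4πDt)), so D = M²/(4πt·(n_e·A·C_max)²).
n_e·A·C_max = 0.26 × 15 × 0.41 = 1.599 kg/m.
D = 160²/(4π × 270 × 1.599²) = 2.95 m²/day.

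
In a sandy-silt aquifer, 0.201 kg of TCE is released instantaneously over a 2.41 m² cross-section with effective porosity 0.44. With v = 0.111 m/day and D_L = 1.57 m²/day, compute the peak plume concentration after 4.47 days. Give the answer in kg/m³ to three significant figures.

0.0202 kg/m³

The peak of an instantaneous 1D plume sits at x = vt; there the Gaussian factor is 1 and C_max = M/(n_e·A·√(4πDt)), where n_e·A is the pore area the mass is dissolved in.
√(4πDt) = √(4π × 1.57 × 4.47) = 9.391 m, so C_max = 0.201/(0.44 × 2.41 × 9.391) = 0.0202 kg/m³.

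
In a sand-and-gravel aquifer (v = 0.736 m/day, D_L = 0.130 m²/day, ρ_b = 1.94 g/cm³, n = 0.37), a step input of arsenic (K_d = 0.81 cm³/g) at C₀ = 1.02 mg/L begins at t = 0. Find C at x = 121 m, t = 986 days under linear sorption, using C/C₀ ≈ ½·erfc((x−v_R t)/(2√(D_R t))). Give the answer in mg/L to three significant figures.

Retardation factor R = 1 + ρ_b·K_d/n = 1 + 1.94 × 0.81/0.37 = 5.247.
Sorption retards both mechanisms: v_R = v/R = 0.1403 m/day, D_R = D/R = 0.02478 m²/day.
v_R·t = 0.1403 × 986 = 138.3358 m; 2√(D_R t) = 9.886 m; argument = (121 − 138.3358)/9.886 = -1.754.
C = C₀ × ½·erfc(-1.754) = 1.02 × 0.9934 = 1.01 mg/L.

1.01 mg/L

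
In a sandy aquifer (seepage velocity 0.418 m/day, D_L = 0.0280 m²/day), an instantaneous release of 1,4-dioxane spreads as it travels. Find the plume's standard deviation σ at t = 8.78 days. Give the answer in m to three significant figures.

0.701 m

Dispersive spreading gives a Gaussian with σ² = 2Dt; advection only shifts the center.
σ = √(2 × 0.0280 × 8.78) = 0.701 m.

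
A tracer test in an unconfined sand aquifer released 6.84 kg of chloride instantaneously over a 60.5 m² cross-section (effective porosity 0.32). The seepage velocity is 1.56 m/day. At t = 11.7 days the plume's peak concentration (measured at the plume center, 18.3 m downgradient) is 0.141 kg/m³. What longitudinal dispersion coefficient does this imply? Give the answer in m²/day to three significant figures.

At the plume center C_max = M/(n_e·A·√(4πDt)), so D = M²/(4πt·(n_e·A·C_max)²).
n_e·A·C_max = 0.32 × 60.5 × 0.141 = 2.730 kg/m.
D = 6.84²/(4π × 11.7 × 2.730²) = 0.0427 m²/day.

0.0427 m²/day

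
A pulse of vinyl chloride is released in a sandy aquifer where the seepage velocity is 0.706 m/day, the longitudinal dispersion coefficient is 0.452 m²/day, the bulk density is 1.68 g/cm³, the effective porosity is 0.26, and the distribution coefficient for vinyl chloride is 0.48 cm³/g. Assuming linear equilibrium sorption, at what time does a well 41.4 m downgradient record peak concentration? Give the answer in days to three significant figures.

Retardation factor R = 1 + ρ_b·K_d/n = 1 + 1.68 × 0.48/0.26 = 4.102.
Sorption retards both mechanisms: v_R = v/R = 0.1721 m/day, D_R = D/R = 0.1102 m²/day.
Peak time from v_R²t² + 2D_R t − x² = 0: t = (√(D_R² + v_R²x²) − D_R)/v_R².
√(D_R² + v_R²x²) = √(0.1102² + 0.1721² × 41.4²) = 7.126; v_R² = 0.02962.
t = (7.126 − 0.1102)/0.02962 = 237 days.

237 days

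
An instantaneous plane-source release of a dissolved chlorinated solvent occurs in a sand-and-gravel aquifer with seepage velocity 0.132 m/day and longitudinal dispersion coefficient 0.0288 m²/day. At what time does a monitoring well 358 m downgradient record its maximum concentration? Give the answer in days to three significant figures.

For the 1D instantaneous-source solution, setting ∂C/∂t = 0 at fixed x gives v²t² + 2Dt − x² = 0, so t = (√(D² + v²x²) − D)/v².
√(D² + v²x²) = √(0.0288² + 0.132² × 358²) = 47.26; v² = 0.017424.
t = (47.26 − 0.0288)/0.017424 = 2710 days (vs. the pure-advection estimate x/v = 2710 d).

2710 days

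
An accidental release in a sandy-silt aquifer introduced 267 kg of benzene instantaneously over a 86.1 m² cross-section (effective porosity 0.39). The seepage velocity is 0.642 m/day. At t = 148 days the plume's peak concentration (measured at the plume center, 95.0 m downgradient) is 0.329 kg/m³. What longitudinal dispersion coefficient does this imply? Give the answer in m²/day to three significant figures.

At the plume center C_max = M/(n_e·A·√(4πDt)), so D = M²/(4πt·(n_e·A·C_max)²).
n_e·A·C_max = 0.39 × 86.1 × 0.329 = 11.05 kg/m.
D = 267²/(4π × 148 × 11.05²) = 0.314 m²/day.

0.314 m²/day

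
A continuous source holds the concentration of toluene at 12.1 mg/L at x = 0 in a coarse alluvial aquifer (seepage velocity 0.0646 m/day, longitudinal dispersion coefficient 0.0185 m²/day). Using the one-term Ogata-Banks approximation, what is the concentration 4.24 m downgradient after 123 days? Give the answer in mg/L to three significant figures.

For a continuous step input, C/C₀ ≈ ½·erfc((x−vt)/(2√(Dt))).
vt = 0.0646 × 123 = 7.9458 m and 2√(Dt) = 2√(0.0185 × 123) = 3.017 m.
Argument (x−vt)/(2√(Dt)) = (4.24 − 7.9458)/3.017 = -1.228; ½·erfc(-1.228) = 0.9588.
C = 12.1 × 0.9588 = 11.6 mg/L.

11.6 mg/L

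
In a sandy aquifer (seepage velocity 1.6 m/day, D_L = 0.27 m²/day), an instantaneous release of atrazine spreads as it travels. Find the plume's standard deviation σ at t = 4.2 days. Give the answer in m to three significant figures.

1.51 m

Dispersive spreading gives a Gaussian with σ² = 2Dt; advection only shifts the center.
σ = √(2 × 0.27 × 4.2) = 1.51 m.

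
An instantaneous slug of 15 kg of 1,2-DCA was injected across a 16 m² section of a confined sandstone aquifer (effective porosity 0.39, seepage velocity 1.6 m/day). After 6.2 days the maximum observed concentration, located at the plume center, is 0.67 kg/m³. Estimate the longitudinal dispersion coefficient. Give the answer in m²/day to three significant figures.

At the plume center C_max = M/(n_e·A·√(4πDt)), so D = M²/(4πt·(n_e·A·C_max)²).
n_e·A·C_max = 0.39 × 16 × 0.67 = 4.181 kg/m.
D = 15²/(4π × 6.2 × 4.181²) = 0.165 m²/day.

0.165 m²/day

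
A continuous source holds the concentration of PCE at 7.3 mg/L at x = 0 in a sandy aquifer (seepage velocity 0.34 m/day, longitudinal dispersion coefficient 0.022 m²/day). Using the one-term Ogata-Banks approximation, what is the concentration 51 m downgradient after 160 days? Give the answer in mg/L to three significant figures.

For a continuous step input, C/C₀ ≈ ½·erfc((x−vt)/(2√(Dt))).
vt = 0.34 × 160 = 54.4 m and 2√(Dt) = 2√(0.022 × 160) = 3.752 m.
Argument (x−vt)/(2√(Dt)) = (51 − 54.4)/3.752 = -0.9062; ½·erfc(-0.9062) = 0.9000.
C = 7.3 × 0.9000 = 6.57 mg/L.

6.57 mg/L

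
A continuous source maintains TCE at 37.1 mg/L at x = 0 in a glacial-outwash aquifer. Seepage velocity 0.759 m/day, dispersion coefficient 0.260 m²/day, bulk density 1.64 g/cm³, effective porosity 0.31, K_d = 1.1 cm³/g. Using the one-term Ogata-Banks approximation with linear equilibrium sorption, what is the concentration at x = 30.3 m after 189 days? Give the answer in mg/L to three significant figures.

0.272 mg/L

Retardation factor R = 1 + ρ_b·K_d/n = 1 + 1.64 × 1.1/0.31 = 6.819.
Sorption retards both mechanisms: v_R = v/R = 0.1113 m/day, D_R = D/R = 0.03813 m²/day.
v_R·t = 0.1113 × 189 = 21.0357 m; 2√(D_R t) = 5.369 m; argument = (30.3 − 21.0357)/5.369 = 1.726.
C = C₀ × ½·erfc(1.726) = 37.1 × 0.007325 = 0.272 mg/L.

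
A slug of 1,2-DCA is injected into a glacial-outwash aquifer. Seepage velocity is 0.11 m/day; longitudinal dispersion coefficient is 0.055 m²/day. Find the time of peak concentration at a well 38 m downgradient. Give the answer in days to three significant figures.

341 days

For the 1D instantaneous-source solution, setting ∂C/∂t = 0 at fixed x gives v²t² + 2Dt − x² = 0, so t = (√(D² + v²x²) − D)/v².
√(D² + v²x²) = √(0.055² + 0.11² × 38²) = 4.180; v² = 0.0121.
t = (4.180 − 0.055)/0.0121 = 341 days (vs. the pure-advection estimate x/v = 345 d).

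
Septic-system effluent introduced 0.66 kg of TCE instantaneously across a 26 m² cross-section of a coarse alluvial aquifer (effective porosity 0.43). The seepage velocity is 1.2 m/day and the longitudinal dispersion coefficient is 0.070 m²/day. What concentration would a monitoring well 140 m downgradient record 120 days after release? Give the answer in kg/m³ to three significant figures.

0.00357 kg/m³

For an instantaneous plane source, C(x,t) = M/(n_e·A·√(4πDt)) · exp(−(x−vt)²/(4Dt)), with n_e·A the pore (flow) area.
Plume center vt = 1.2 × 120 = 144 m, so the well at 140 m is 4 m upgradient of the peak.
√(4πDt) = 10.27 m, giving peak height M/(n_e·A·√(4πDt)) = 0.66/(0.43 × 26 × 10.27) = 0.005748 kg/m³.
(x−vt)²/(4Dt) = (-4)²/(4 × 0.070 × 120) = 0.4762; exp(−0.4762) = 0.6211.
C = 0.005748 × 0.6211 = 0.00357 kg/m³.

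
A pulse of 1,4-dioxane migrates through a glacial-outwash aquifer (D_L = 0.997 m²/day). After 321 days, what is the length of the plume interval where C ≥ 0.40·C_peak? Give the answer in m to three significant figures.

The plume is Gaussian with σ = √(2Dt) = √(2 × 0.997 × 321) = 25.30 m.
C/C_peak = exp(−Δx²/(2σ²)) = 0.40 ⇒ Δx = σ·√(−2 ln 0.40) = 25.30 × 1.354 = 34.26 m.
Width = 2Δx = 68.5 m.

68.5 m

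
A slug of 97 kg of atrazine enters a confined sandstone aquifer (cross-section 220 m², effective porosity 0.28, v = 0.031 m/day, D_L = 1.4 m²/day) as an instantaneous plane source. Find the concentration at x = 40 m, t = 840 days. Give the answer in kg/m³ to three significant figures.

0.0124 kg/m³

For an instantaneous plane source, C(x,t) = M/(n_e·A·√(4πDt)) · exp(−(x−vt)²/(4Dt)), with n_e·A the pore (flow) area.
Plume center vt = 0.031 × 840 = 26.04 m, so the well at 40 m is 13.96 m downgradient of the peak.
√(4πDt) = 121.6 m, giving peak height M/(n_e·A·√(4πDt)) = 97/(0.28 × 220 × 121.6) = 0.01295 kg/m³.
(x−vt)²/(4Dt) = (13.96)²/(4 × 1.4 × 840) = 0.04143; exp(−0.04143) = 0.9594.
C = 0.01295 × 0.9594 = 0.0124 kg/m³.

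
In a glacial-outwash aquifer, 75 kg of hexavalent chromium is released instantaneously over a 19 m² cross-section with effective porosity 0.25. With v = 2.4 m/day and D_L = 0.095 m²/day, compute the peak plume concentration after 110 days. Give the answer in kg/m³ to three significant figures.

1.38 kg/m³

The peak of an instantaneous 1D plume sits at x = vt; there the Gaussian factor is 1 and C_max = M/(n_e·A·√(4πDt)), where n_e·A is the pore area the mass is dissolved in.
√(4πDt) = √(4π × 0.095 × 110) = 11.46 m, so C_max = 75/(0.25 × 19 × 11.46) = 1.38 kg/m³.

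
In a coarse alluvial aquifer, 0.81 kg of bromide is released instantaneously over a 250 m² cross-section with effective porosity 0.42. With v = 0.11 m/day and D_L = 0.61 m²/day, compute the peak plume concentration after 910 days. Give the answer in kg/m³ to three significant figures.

The peak of an instantaneous 1D plume sits at x = vt; there the Gaussian factor is 1 and C_max = M/(n_e·A·√(4πDt)), where n_e·A is the pore area the mass is dissolved in.
√(4πDt) = √(4π × 0.61 × 910) = 83.52 m, so C_max = 0.81/(0.42 × 250 × 83.52) = 9.24e-05 kg/m³.

9.24e-05 kg/m³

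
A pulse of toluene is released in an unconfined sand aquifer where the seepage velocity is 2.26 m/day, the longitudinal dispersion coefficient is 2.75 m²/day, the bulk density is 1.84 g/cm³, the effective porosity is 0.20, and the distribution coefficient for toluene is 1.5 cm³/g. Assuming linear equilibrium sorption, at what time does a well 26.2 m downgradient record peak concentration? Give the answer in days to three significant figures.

Retardation factor R = 1 + ρ_b·K_d/n = 1 + 1.84 × 1.5/0.20 = 14.80.
Sorption retards both mechanisms: v_R = v/R = 0.1527 m/day, D_R = D/R = 0.1858 m²/day.
Peak time from v_R²t² + 2D_R t − x² = 0: t = (√(D_R² + v_R²x²) − D_R)/v_R².
√(D_R² + v_R²x²) = √(0.1858² + 0.1527² × 26.2²) = 4.005; v_R² = 0.02332.
t = (4.005 − 0.1858)/0.02332 = 164 days.

164 days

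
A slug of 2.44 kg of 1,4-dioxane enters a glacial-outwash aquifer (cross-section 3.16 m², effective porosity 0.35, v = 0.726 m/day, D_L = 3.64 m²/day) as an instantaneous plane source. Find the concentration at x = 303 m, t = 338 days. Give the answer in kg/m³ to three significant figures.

For an instantaneous plane source, C(x,t) = M/(n_e·A·√(4πDt)) · exp(−(x−vt)²/(4Dt)), with n_e·A the pore (flow) area.
Plume center vt = 0.726 × 338 = 245.388 m, so the well at 303 m is 57.612 m downgradient of the peak.
√(4πDt) = 124.3 m, giving peak height M/(n_e·A·√(4πDt)) = 2.44/(0.35 × 3.16 × 124.3) = 0.01775 kg/m³.
(x−vt)²/(4Dt) = (57.612)²/(4 × 3.64 × 338) = 0.6744; exp(−0.6744) = 0.5095.
C = 0.01775 × 0.5095 = 0.00904 kg/m³.

0.00904 kg/m³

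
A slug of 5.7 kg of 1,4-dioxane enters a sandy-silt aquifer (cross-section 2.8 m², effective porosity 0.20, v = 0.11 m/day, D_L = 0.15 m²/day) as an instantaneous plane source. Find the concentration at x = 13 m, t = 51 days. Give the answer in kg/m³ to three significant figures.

0.174 kg/m³

For an instantaneous plane source, C(x,t) = M/(n_e·A·√(4πDt)) · exp(−(x−vt)²/(4Dt)), with n_e·A the pore (flow) area.
Plume center vt = 0.11 × 51 = 5.61 m, so the well at 13 m is 7.39 m downgradient of the peak.
√(4πDt) = 9.805 m, giving peak height M/(n_e·A·√(4πDt)) = 5.7/(0.20 × 2.8 × 9.805) = 1.038 kg/m³.
(x−vt)²/(4Dt) = (7.39)²/(4 × 0.15 × 51) = 1.785; exp(−1.785) = 0.1678.
C = 1.038 × 0.1678 = 0.174 kg/m³.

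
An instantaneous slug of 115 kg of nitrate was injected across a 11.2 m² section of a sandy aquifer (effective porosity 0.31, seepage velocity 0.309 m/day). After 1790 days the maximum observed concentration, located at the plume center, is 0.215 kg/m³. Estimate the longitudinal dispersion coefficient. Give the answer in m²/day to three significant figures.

At the plume center C_max = M/(n_e·A·√(4πDt)), so D = M²/(4πt·(n_e·A·C_max)²).
n_e·A·C_max = 0.31 × 11.2 × 0.215 = 0.7465 kg/m.
D = 115²/(4π × 1790 × 0.7465²) = 1.06 m²/day.

1.06 m²/day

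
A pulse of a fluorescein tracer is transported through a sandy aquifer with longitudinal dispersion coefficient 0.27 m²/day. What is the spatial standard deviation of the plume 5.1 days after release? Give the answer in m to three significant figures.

Dispersive spreading gives a Gaussian with σ² = 2Dt; advection only shifts the center.
σ = √(2 × 0.27 × 5.1) = 1.66 m.

1.66 m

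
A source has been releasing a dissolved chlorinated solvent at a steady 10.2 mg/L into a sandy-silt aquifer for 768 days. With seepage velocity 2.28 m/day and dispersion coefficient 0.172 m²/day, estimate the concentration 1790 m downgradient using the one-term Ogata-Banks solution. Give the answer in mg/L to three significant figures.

0.0843 mg/L

For a continuous step input, C/C₀ ≈ ½·erfc((x−vt)/(2√(Dt))).
vt = 2.28 × 768 = 1751.04 m and 2√(Dt) = 2√(0.172 × 768) = 22.99 m.
Argument (x−vt)/(2√(Dt)) = (1790 − 1751.04)/22.99 = 1.695; ½·erfc(1.695) = 0.008263.
C = 10.2 × 0.008263 = 0.0843 mg/L.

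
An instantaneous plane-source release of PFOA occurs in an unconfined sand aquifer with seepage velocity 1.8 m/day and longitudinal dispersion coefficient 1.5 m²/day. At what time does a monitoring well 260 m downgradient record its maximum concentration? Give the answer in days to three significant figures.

For the 1D instantaneous-source solution, setting ∂C/∂t = 0 at fixed x gives v²t² + 2Dt − x² = 0, so t = (√(D² + v²x²) − D)/v².
√(D² + v²x²) = √(1.5² + 1.8² × 260²) = 468.0; v² = 3.24.
t = (468.0 − 1.5)/3.24 = 144 days (vs. the pure-advection estimate x/v = 144 d).

144 days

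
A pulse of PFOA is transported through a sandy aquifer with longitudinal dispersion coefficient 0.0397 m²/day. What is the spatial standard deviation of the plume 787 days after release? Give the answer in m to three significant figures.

Dispersive spreading gives a Gaussian with σ² = 2Dt; advection only shifts the center.
σ = √(2 × 0.0397 × 787) = 7.90 m.

7.90 m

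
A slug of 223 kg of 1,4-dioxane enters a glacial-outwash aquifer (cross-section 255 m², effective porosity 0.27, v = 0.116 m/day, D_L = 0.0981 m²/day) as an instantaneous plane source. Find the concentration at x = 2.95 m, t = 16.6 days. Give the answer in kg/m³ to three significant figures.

For an instantaneous plane source, C(x,t) = M/(n_e·A·√(4πDt)) · exp(−(x−vt)²/(4Dt)), with n_e·A the pore (flow) area.
Plume center vt = 0.116 × 16.6 = 1.9256 m, so the well at 2.95 m is 1.0244 m downgradient of the peak.
√(4πDt) = 4.524 m, giving peak height M/(n_e·A·√(4πDt)) = 223/(0.27 × 255 × 4.524) = 0.7159 kg/m³.
(x−vt)²/(4Dt) = (1.0244)²/(4 × 0.0981 × 16.6) = 0.1611; exp(−0.1611) = 0.8512.
C = 0.7159 × 0.8512 = 0.609 kg/m³.

0.609 kg/m³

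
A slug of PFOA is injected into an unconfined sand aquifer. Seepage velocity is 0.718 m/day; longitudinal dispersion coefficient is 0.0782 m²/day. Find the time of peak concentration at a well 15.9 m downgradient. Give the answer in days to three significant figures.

22.0 days

For the 1D instantaneous-source solution, setting ∂C/∂t = 0 at fixed x gives v²t² + 2Dt − x² = 0, so t = (√(D² + v²x²) − D)/v².
√(D² + v²x²) = √(0.0782² + 0.718² × 15.9²) = 11.42; v² = 0.515524.
t = (11.42 − 0.0782)/0.515524 = 22.0 days (vs. the pure-advection estimate x/v = 22.1 d).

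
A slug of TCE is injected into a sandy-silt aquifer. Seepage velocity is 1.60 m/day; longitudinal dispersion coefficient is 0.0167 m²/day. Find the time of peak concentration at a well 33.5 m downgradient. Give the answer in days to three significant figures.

For the 1D instantaneous-source solution, setting ∂C/∂t = 0 at fixed x gives v²t² + 2Dt − x² = 0, so t = (√(D² + v²x²) − D)/v².
√(D² + v²x²) = √(0.0167² + 1.60² × 33.5²) = 53.60; v² = 2.56.
t = (53.60 − 0.0167)/2.56 = 20.9 days (vs. the pure-advection estimate x/v = 20.9 d).

20.9 days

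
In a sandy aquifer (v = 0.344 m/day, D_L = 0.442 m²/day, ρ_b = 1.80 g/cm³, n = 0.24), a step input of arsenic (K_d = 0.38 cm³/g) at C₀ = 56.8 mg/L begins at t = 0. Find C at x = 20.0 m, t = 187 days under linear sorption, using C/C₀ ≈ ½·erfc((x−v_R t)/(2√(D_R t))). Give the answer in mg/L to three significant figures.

Retardation factor R = 1 + ρ_b·K_d/n = 1 + 1.80 × 0.38/0.24 = 3.850.
Sorption retards both mechanisms: v_R = v/R = 0.08935 m/day, D_R = D/R = 0.1148 m²/day.
v_R·t = 0.08935 × 187 = 16.70845 m; 2√(D_R t) = 9.267 m; argument = (20.0 − 16.70845)/9.267 = 0.3552.
C = C₀ × ½·erfc(0.3552) = 56.8 × 0.3077 = 17.5 mg/L.

17.5 mg/L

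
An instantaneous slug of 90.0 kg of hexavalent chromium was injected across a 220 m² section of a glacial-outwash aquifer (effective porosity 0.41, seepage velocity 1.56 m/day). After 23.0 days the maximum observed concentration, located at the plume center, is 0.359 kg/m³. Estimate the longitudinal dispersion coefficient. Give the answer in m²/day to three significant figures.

0.0267 m²/day

At the plume center C_max = M/(n_e·A·√(4πDt)), so D = M²/(4πt·(n_e·A·C_max)²).
n_e·A·C_max = 0.41 × 220 × 0.359 = 32.38 kg/m.
D = 90.0²/(4π × 23.0 × 32.38²) = 0.0267 m²/day.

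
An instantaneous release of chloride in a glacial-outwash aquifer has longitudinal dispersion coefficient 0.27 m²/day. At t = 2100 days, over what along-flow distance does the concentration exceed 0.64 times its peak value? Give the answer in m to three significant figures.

63.6 m

The plume is Gaussian with σ = √(2Dt) = √(2 × 0.27 × 2100) = 33.67 m.
C/C_peak = exp(−Δx²/(2σ²)) = 0.64 ⇒ Δx = σ·√(−2 ln 0.64) = 33.67 × 0.9448 = 31.81 m.
Width = 2Δx = 63.6 m.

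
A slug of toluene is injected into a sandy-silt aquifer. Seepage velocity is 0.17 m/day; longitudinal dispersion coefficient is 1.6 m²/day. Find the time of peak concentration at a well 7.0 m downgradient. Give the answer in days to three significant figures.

13.6 days

For the 1D instantaneous-source solution, setting ∂C/∂t = 0 at fixed x gives v²t² + 2Dt − x² = 0, so t = (√(D² + v²x²) − D)/v².
√(D² + v²x²) = √(1.6² + 0.17² × 7.0²) = 1.994; v² = 0.0289.
t = (1.994 − 1.6)/0.0289 = 13.6 days (vs. the pure-advection estimate x/v = 41.2 d).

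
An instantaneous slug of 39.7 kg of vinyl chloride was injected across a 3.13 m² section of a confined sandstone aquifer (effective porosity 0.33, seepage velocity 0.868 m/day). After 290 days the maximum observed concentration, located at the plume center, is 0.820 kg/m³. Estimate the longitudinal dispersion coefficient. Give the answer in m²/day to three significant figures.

0.603 m²/day

At the plume center C_max = M/(n_e·A·√(4πDt)), so D = M²/(4πt·(n_e·A·C_max)²).
n_e·A·C_max = 0.33 × 3.13 × 0.820 = 0.8470 kg/m.
D = 39.7²/(4π × 290 × 0.8470²) = 0.603 m²/day.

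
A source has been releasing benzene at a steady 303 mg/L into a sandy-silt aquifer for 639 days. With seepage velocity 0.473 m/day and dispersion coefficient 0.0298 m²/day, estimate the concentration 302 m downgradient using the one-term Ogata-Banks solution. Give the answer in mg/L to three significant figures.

156 mg/L

For a continuous step input, C/C₀ ≈ ½·erfc((x−vt)/(2√(Dt))).
vt = 0.473 × 639 = 302.247 m and 2√(Dt) = 2√(0.0298 × 639) = 8.727 m.
Argument (x−vt)/(2√(Dt)) = (302 − 302.247)/8.727 = -0.02830; ½·erfc(-0.02830) = 0.5160.
C = 303 × 0.5160 = 156 mg/L.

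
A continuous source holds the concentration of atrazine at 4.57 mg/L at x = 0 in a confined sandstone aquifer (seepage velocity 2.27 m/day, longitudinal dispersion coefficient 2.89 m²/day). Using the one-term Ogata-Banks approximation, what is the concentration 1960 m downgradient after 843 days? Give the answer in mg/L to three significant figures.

For a continuous step input, C/C₀ ≈ ½·erfc((x−vt)/(2√(Dt))).
vt = 2.27 × 843 = 1913.61 m and 2√(Dt) = 2√(2.89 × 843) = 98.72 m.
Argument (x−vt)/(2√(Dt)) = (1960 − 1913.61)/98.72 = 0.4699; ½·erfc(0.4699) = 0.2532.
C = 4.57 × 0.2532 = 1.16 mg/L.

1.16 mg/L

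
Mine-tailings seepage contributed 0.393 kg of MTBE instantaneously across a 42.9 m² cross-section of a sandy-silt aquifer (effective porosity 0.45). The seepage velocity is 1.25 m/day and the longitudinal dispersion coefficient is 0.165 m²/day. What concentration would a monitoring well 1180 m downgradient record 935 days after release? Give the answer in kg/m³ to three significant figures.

0.000377 kg/m³

For an instantaneous plane source, C(x,t) = M/(n_e·A·√(4πDt)) · exp(−(x−vt)²/(4Dt)), with n_e·A the pore (flow) area.
Plume center vt = 1.25 × 935 = 1168.75 m, so the well at 1180 m is 11.25 m downgradient of the peak.
√(4πDt) = 44.03 m, giving peak height M/(n_e·A·√(4πDt)) = 0.393/(0.45 × 42.9 × 44.03) = 0.0004624 kg/m³.
(x−vt)²/(4Dt) = (11.25)²/(4 × 0.165 × 935) = 0.2051; exp(−0.2051) = 0.8146.
C = 0.0004624 × 0.8146 = 0.000377 kg/m³.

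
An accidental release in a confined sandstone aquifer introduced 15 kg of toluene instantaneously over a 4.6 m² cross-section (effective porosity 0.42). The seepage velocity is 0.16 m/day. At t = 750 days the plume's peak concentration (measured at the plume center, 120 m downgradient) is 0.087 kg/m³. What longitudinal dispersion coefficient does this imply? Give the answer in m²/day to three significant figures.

0.845 m²/day

At the plume center C_max = M/(n_e·A·√(4πDt)), so D = M²/(4πt·(n_e·A·C_max)²).
n_e·A·C_max = 0.42 × 4.6 × 0.087 = 0.1681 kg/m.
D = 15²/(4π × 750 × 0.1681²) = 0.845 m²/day.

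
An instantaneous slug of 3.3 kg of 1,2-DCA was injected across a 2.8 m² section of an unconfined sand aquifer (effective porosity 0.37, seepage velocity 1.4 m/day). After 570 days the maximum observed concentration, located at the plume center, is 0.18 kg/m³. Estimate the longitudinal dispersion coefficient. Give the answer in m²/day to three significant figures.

0.0437 m²/day

At the plume center C_max = M/(n_e·A·√(4πDt)), so D = M²/(4πt·(n_e·A·C_max)²).
n_e·A·C_max = 0.37 × 2.8 × 0.18 = 0.1865 kg/m.
D = 3.3²/(4π × 570 × 0.1865²) = 0.0437 m²/day.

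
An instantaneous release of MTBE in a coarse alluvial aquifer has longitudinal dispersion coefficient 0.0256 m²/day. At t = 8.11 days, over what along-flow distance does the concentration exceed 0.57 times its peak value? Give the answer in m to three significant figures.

1.37 m

The plume is Gaussian with σ = √(2Dt) = √(2 × 0.0256 × 8.11) = 0.6444 m.
C/C_peak = exp(−Δx²/(2σ²)) = 0.57 ⇒ Δx = σ·√(−2 ln 0.57) = 0.6444 × 1.060 = 0.6831 m.
Width = 2Δx = 1.37 m.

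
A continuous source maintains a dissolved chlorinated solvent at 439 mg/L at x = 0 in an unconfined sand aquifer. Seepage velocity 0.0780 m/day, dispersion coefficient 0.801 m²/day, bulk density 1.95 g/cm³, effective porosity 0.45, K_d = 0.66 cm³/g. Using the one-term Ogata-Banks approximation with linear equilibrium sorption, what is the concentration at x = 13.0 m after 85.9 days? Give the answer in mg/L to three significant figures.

13.0 mg/L

Retardation factor R = 1 + ρ_b·K_d/n = 1 + 1.95 × 0.66/0.45 = 3.860.
Sorption retards both mechanisms: v_R = v/R = 0.02021 m/day, D_R = D/R = 0.2075 m²/day.
v_R·t = 0.02021 × 85.9 = 1.736039 m; 2√(D_R t) = 8.444 m; argument = (13.0 − 1.736039)/8.444 = 1.334.
C = C₀ × ½·erfc(1.334) = 439 × 0.02961 = 13.0 mg/L.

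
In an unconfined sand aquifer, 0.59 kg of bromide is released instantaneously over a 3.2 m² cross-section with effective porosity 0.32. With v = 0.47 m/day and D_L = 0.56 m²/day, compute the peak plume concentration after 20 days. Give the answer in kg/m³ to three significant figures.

0.0486 kg/m³

The peak of an instantaneous 1D plume sits at x = vt; there the Gaussian factor is 1 and C_max = M/(n_e·A·√(4πDt)), where n_e·A is the pore area the mass is dissolved in.
√(4πDt) = √(4π × 0.56 × 20) = 11.86 m, so C_max = 0.59/(0.32 × 3.2 × 11.86) = 0.0486 kg/m³.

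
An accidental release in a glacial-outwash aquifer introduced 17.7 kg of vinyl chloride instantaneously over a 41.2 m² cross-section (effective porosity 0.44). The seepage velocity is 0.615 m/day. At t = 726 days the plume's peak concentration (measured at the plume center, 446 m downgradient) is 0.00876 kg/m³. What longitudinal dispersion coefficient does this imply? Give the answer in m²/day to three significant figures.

1.36 m²/day

At the plume center C_max = M/(n_e·A·√(4πDt)), so D = M²/(4πt·(n_e·A·C_max)²).
n_e·A·C_max = 0.44 × 41.2 × 0.00876 = 0.1588 kg/m.
D = 17.7²/(4π × 726 × 0.1588²) = 1.36 m²/day.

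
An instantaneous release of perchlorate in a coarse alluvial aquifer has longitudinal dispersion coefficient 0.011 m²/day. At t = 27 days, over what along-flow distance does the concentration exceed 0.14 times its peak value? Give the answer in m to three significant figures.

The plume is Gaussian with σ = √(2Dt) = √(2 × 0.011 × 27) = 0.7707 m.
C/C_peak = exp(−Δx²/(2σ²)) = 0.14 ⇒ Δx = σ·√(−2 ln 0.14) = 0.7707 × 1.983 = 1.528 m.
Width = 2Δx = 3.06 m.

3.06 m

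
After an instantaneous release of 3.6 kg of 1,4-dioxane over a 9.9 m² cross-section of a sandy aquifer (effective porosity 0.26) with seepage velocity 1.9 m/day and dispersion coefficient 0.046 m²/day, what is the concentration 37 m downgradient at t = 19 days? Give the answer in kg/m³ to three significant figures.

For an instantaneous plane source, C(x,t) = M/(n_e·A·√(4πDt)) · exp(−(x−vt)²/(4Dt)), with n_e·A the pore (flow) area.
Plume center vt = 1.9 × 19 = 36.1 m, so the well at 37 m is 0.9 m downgradient of the peak.
√(4πDt) = 3.314 m, giving peak height M/(n_e·A·√(4πDt)) = 3.6/(0.26 × 9.9 × 3.314) = 0.4220 kg/m³.
(x−vt)²/(4Dt) = (0.9)²/(4 × 0.046 × 19) = 0.2317; exp(−0.2317) = 0.7932.
C = 0.4220 × 0.7932 = 0.335 kg/m³.

0.335 kg/m³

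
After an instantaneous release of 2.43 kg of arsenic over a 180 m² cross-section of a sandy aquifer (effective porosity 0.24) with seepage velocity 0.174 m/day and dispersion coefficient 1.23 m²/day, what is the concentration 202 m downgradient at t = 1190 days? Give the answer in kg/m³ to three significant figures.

0.000413 kg/m³

For an instantaneous plane source, C(x,t) = M/(n_e·A·√(4πDt)) · exp(−(x−vt)²/(4Dt)), with n_e·A the pore (flow) area.
Plume center vt = 0.174 × 1190 = 207.06 m, so the well at 202 m is 5.06 m upgradient of the peak.
√(4πDt) = 135.6 m, giving peak height M/(n_e·A·√(4πDt)) = 2.43/(0.24 × 180 × 135.6) = 0.0004148 kg/m³.
(x−vt)²/(4Dt) = (-5.06)²/(4 × 1.23 × 1190) = 0.004373; exp(−0.004373) = 0.9956.
C = 0.0004148 × 0.9956 = 0.000413 kg/m³.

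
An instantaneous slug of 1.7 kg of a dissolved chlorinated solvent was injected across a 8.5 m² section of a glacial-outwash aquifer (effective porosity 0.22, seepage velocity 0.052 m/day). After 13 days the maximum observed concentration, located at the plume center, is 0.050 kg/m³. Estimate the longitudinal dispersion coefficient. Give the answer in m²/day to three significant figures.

At the plume center C_max = M/(n_e·A·√(4πDt)), so D = M²/(4πt·(n_e·A·C_max)²).
n_e·A·C_max = 0.22 × 8.5 × 0.050 = 0.09350 kg/m.
D = 1.7²/(4π × 13 × 0.09350²) = 2.02 m²/day.

2.02 m²/day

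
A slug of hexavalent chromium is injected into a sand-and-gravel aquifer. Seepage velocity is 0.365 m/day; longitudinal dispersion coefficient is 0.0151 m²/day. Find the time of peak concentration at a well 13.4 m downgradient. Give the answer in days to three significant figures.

For the 1D instantaneous-source solution, setting ∂C/∂t = 0 at fixed x gives v²t² + 2Dt − x² = 0, so t = (√(D² + v²x²) − D)/v².
√(D² + v²x²) = √(0.0151² + 0.365² × 13.4²) = 4.891; v² = 0.133225.
t = (4.891 − 0.0151)/0.133225 = 36.6 days (vs. the pure-advection estimate x/v = 36.7 d).

36.6 days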